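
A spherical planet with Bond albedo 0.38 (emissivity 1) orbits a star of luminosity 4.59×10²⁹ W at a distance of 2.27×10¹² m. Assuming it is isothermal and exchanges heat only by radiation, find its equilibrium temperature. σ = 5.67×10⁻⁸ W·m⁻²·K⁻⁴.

First find the stellar flux at distance d: S = L/(4πd²) = 4.59×10²⁹/(4π·(2.27×10¹²)²) = 7088 W/m².
For an isothermal sphere, absorbed (1−a)S·πr² = emitted σ·4πr²·T⁴, so T⁴ = (1−a)S/(4σ).
T⁴ = 0.620·7088/(4·5.67×10⁻⁸) = 1.938×10¹⁰ K⁴.

T ≈ 373 K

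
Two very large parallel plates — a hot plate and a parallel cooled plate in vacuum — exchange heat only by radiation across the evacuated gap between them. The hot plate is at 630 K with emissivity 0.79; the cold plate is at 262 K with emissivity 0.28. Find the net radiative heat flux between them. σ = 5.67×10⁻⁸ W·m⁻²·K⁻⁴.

q ≈ 2260 W/m²

For two infinite grey parallel plates, q = σ(T₁⁴ − T₂⁴)/(1/ε₁ + 1/ε₂ − 1).
T₁⁴ − T₂⁴ = 1.575×10¹¹ − 4.712×10⁹ = 1.528×10¹¹ K⁴.
1/ε₁ + 1/ε₂ − 1 = 1.266 + 3.571 − 1 = 3.837.
q = 5.67×10⁻⁸ × 1.528×10¹¹ / 3.837.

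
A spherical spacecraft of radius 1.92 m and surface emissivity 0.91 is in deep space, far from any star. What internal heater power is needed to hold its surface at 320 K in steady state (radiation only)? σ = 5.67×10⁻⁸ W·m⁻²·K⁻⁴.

P ≈ 25100 W

P = εσ·4πr²·T⁴.
4πr² = 46.32 m²; T⁴ = 1.049×10¹⁰ K⁴.
P = 0.91·5.67×10⁻⁸·46.32·1.049×10¹⁰.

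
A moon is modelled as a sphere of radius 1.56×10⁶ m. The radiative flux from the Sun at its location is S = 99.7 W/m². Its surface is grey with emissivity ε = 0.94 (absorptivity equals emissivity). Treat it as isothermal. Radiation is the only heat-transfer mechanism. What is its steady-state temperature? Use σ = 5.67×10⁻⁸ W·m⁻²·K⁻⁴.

At equilibrium, absorbed power = emitted power.
Absorbing cross-section = πr² = 7.645×10¹² m²; emitting surface = 4πr² = 3.058×10¹³ m² (ratio 4).
εS·A_cross = εσ·A_surf·T⁴  ⇒  T⁴ = S/(4σ)   (ε cancels).
T⁴ = 99.7/(4·5.67×10⁻⁸) = 4.396×10⁸ K⁴.
T = (4.396×10⁸)^(1/4).

T ≈ 145 K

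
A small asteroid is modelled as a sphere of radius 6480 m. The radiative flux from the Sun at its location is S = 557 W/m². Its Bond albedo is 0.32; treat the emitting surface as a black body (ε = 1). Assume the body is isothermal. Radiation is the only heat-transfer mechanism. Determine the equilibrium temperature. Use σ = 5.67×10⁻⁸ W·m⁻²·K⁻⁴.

At equilibrium, absorbed power = emitted power.
Absorbing cross-section = πr² = 1.319×10⁸ m²; emitting surface = 4πr² = 5.277×10⁸ m² (ratio 4).
(1−a)S·A_cross = εσ·A_surf·T⁴  ⇒  T⁴ = (1−a)S/(4σ).
T⁴ = 0.680·557/(4·5.67×10⁻⁸) = 1.670×10⁹ K⁴.
T = (1.670×10⁹)^(1/4).

T ≈ 202 K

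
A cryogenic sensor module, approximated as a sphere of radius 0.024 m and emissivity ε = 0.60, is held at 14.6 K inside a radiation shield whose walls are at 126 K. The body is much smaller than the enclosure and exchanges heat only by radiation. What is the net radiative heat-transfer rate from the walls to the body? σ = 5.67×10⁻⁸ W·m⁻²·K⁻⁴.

P_net ≈ 0.0621 W

For a small grey body in a large enclosure: P_net = εσA(T_body⁴ − T_wall⁴).
A = 4πr² = 0.007238 m²; T_body⁴ − T_wall⁴ = 45440 − 2.520×10⁸ = -2.520×10⁸ K⁴.
|P_net| = 0.60·5.67×10⁻⁸·0.007238·2.520×10⁸.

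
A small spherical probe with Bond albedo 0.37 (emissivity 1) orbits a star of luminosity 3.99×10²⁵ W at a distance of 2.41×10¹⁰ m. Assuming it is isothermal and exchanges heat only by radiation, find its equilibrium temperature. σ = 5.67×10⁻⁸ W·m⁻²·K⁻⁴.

First find the stellar flux at distance d: S = L/(4πd²) = 3.99×10²⁵/(4π·(2.41×10¹⁰)²) = 5467 W/m².
For an isothermal sphere, absorbed (1−a)S·πr² = emitted σ·4πr²·T⁴, so T⁴ = (1−a)S/(4σ).
T⁴ = 0.630·5467/(4·5.67×10⁻⁸) = 1.519×10¹⁰ K⁴.

T ≈ 351 K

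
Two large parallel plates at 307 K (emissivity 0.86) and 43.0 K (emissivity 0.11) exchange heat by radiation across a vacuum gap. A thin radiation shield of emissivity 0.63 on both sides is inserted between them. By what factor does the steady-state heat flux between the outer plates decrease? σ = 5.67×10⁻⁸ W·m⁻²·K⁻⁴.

Without shield: q₀ = σΔ(T⁴)/(1/ε₁+1/ε₂−1) with denominator 9.254.
With shield the two gaps are in series; the resistances add: (1/ε₁+1/ε_s−1)+(1/ε_s+1/ε₂−1) = 1.750+9.678 = 11.43.
Heat-flux ratio q₀/q = 11.43/9.254.

factor ≈ 1.23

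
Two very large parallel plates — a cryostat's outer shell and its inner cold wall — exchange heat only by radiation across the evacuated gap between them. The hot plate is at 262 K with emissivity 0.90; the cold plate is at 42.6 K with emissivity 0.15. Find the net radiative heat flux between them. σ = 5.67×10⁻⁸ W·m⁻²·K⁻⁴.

For two infinite grey parallel plates, q = σ(T₁⁴ − T₂⁴)/(1/ε₁ + 1/ε₂ − 1).
T₁⁴ − T₂⁴ = 4.712×10⁹ − 3.293×10⁶ = 4.709×10⁹ K⁴.
1/ε₁ + 1/ε₂ − 1 = 1.111 + 6.667 − 1 = 6.778.
q = 5.67×10⁻⁸ × 4.709×10⁹ / 6.778.

q ≈ 39.4 W/m²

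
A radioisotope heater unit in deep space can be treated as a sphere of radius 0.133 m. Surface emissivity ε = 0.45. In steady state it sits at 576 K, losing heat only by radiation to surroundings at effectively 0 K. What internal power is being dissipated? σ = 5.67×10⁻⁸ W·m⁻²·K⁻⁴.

P ≈ 624 W

Steady state: P = εσA T⁴.
A = 4πr² = 0.2223 m²; T⁴ = (576)⁴ = 1.101×10¹¹ K⁴.
P = 0.45 × 5.67×10⁻⁸ × 0.2223 × 1.101×10¹¹.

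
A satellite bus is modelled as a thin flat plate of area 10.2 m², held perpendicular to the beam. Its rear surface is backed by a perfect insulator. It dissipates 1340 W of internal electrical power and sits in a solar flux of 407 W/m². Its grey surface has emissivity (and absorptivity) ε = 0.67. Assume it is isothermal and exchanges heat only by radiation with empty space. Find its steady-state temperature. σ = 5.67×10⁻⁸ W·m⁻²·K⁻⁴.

T ≈ 321 K

At steady state, absorbed solar power + internal power = radiated power.
Absorbed: α·S·A_cross = 0.67·407·10.20 = 2781 W (cross-section A).
Total input = 2781 + 1340 = 4121 W.
Radiated: εσ·A_surf·T⁴ with A_surf = A = 10.20 m².
T⁴ = 4121/(0.67·5.67×10⁻⁸·10.20) = 1.064×10¹⁰ K⁴.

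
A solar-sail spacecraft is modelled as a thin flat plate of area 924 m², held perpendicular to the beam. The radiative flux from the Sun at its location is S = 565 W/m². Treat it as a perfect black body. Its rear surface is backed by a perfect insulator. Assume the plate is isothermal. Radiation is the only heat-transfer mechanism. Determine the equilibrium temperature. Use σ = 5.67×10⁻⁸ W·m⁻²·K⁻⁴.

At equilibrium, absorbed power = emitted power.
Absorbing cross-section = A = 924.0 m²; emitting surface = A = 924.0 m² (ratio 1).
S·A_cross = εσ·A_surf·T⁴  ⇒  T⁴ = S/(1σ).
T⁴ = 1.00·565/(1·5.67×10⁻⁸) = 9.965×10⁹ K⁴.
T = (9.965×10⁹)^(1/4).

T ≈ 316 K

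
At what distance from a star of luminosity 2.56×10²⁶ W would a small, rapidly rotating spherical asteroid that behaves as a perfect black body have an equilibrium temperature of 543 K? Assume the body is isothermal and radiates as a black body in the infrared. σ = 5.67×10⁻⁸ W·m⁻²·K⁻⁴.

d ≈ 3.21×10¹⁰ m

For an isothermal black-emitting sphere, (1−a)S·πr² = σ·4πr²·T⁴ ⇒ S = 4σT⁴/(1−a).
S = 4·5.67×10⁻⁸·(543)⁴/1.00 = 19720 W/m².
Flux falls as S = L/(4πd²), so d = √(L/(4πS)) = √(2.56×10²⁶/(4π·19720)).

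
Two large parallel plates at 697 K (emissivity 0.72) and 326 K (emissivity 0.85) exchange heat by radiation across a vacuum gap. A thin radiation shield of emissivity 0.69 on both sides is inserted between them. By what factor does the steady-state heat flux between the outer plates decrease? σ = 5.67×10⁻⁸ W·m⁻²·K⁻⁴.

factor ≈ 2.21

Without shield: q₀ = σΔ(T⁴)/(1/ε₁+1/ε₂−1) with denominator 1.565.
With shield the two gaps are in series; the resistances add: (1/ε₁+1/ε_s−1)+(1/ε_s+1/ε₂−1) = 1.838+1.626 = 3.464.
Heat-flux ratio q₀/q = 3.464/1.565.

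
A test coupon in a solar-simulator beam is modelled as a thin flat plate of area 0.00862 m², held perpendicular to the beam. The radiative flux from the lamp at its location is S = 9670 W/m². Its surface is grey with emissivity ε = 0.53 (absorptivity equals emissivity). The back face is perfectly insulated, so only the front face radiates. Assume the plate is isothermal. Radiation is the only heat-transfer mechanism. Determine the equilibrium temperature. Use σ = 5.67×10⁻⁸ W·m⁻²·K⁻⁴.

T ≈ 643 K

At equilibrium, absorbed power = emitted power.
Absorbing cross-section = A = 0.008620 m²; emitting surface = A = 0.008620 m² (ratio 1).
εS·A_cross = εσ·A_surf·T⁴  ⇒  T⁴ = S/(1σ)   (ε cancels).
T⁴ = 9670/(1·5.67×10⁻⁸) = 1.705×10¹¹ K⁴.
T = (1.705×10¹¹)^(1/4).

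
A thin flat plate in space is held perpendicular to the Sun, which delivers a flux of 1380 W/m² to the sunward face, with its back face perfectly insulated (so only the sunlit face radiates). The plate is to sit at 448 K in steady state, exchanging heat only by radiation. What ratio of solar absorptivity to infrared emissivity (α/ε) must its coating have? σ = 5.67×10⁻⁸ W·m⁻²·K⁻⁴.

α/ε ≈ 1.66

Balance: αS·A = εσ·1A·T⁴ ⇒ α/ε = σT⁴/S.
α/ε = 5.67×10⁻⁸·(448)⁴/1380 = 5.67×10⁻⁸·4.028×10¹⁰/1380.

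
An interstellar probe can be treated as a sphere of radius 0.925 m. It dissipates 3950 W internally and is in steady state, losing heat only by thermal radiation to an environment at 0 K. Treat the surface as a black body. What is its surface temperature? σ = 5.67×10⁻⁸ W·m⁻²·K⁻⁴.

Steady state: internal power = radiated power, P = εσA T⁴.
Radiating area A = 4πr² = 10.75 m².
T⁴ = P/(εσA) = 3950/(1.0·5.67×10⁻⁸·10.75) = 6.479×10⁹ K⁴.
T = (6.479×10⁹)^(1/4).

T ≈ 284 K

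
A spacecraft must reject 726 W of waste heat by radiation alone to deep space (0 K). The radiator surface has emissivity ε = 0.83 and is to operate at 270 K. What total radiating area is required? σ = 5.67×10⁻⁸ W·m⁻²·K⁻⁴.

A ≈ 2.90 m²

P = εσA T⁴ ⇒ A = P/(εσT⁴).
T⁴ = 5.314×10⁹ K⁴.
A = 726/(0.83 × 5.67×10⁻⁸ × 5.314×10⁹).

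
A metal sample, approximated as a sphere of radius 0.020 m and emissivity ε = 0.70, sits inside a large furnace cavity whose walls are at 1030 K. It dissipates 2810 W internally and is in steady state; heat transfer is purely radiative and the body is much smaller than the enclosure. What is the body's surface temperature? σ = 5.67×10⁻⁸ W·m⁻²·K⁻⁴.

T ≈ 1970 K

For a small grey body in a large enclosure, net radiated power = εσA(T⁴ − T_w⁴).
Steady state: P = εσA(T⁴ − T_w⁴) with A = 4πr² = 0.005027 m².
T⁴ = P/(εσA) + T_w⁴ = 2810/(0.70·5.67×10⁻⁸·0.005027) + (1030)⁴
    = 1.408×10¹³ + 1.126×10¹² = 1.521×10¹³ K⁴.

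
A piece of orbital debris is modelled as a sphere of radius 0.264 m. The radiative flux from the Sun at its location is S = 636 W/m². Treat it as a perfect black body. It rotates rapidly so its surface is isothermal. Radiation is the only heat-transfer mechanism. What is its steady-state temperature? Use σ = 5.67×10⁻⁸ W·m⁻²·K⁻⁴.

At equilibrium, absorbed power = emitted power.
Absorbing cross-section = πr² = 0.2190 m²; emitting surface = 4πr² = 0.8758 m² (ratio 4).
S·A_cross = εσ·A_surf·T⁴  ⇒  T⁴ = S/(4σ).
T⁴ = 1.00·636/(4·5.67×10⁻⁸) = 2.804×10⁹ K⁴.
T = (2.804×10⁹)^(1/4).

T ≈ 230 K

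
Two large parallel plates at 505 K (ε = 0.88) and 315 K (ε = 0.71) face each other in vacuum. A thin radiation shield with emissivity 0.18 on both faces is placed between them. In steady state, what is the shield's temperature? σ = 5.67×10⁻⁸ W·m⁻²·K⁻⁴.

T_s ≈ 442 K

In steady state the net flux on the hot side equals that on the cold side.
σ(T₁⁴−T_s⁴)/D₁ = σ(T_s⁴−T₂⁴)/D₂, with D₁ = 1/ε₁+1/ε_s−1 = 5.692, D₂ = 1/ε_s+1/ε₂−1 = 5.964.
Solve for T_s⁴: T_s⁴ = (D₂·T₁⁴ + D₁·T₂⁴)/(D₁+D₂) = 3.809×10¹⁰ K⁴.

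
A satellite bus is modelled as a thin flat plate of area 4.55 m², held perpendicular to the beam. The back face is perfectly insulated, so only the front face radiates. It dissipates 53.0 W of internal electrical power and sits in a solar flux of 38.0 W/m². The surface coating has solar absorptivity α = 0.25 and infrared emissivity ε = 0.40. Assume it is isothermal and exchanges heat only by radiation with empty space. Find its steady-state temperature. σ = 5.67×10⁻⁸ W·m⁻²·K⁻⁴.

At steady state, absorbed solar power + internal power = radiated power.
Absorbed: α·S·A_cross = 0.25·38.0·4.550 = 43.23 W (cross-section A).
Total input = 43.23 + 53.0 = 96.22 W.
Radiated: εσ·A_surf·T⁴ with A_surf = A = 4.550 m².
T⁴ = 96.22/(0.40·5.67×10⁻⁸·4.550) = 9.325×10⁸ K⁴.

T ≈ 175 K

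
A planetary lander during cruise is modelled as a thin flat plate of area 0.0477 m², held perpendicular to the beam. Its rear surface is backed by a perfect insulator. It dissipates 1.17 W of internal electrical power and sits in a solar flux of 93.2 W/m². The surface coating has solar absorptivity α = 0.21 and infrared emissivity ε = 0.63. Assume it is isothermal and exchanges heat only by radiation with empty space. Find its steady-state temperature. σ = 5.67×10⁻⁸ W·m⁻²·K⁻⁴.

T ≈ 187 K

At steady state, absorbed solar power + internal power = radiated power.
Absorbed: α·S·A_cross = 0.21·93.2·0.04770 = 0.9336 W (cross-section A).
Total input = 0.9336 + 1.17 = 2.104 W.
Radiated: εσ·A_surf·T⁴ with A_surf = A = 0.04770 m².
T⁴ = 2.104/(0.63·5.67×10⁻⁸·0.04770) = 1.235×10⁹ K⁴.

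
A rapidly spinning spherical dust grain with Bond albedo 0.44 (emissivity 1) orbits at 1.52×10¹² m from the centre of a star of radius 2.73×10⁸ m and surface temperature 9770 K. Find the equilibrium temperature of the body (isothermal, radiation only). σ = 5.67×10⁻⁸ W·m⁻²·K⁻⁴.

The star's surface emits σT_*⁴; at distance d the flux is S = σT_*⁴(R_*/d)².
S = 5.67×10⁻⁸·(9770)⁴·(2.73×10⁸/1.52×10¹²)² = 16.66 W/m².
For an isothermal sphere T⁴ = (1−a)S/(4σ) = 4.115×10⁷ K⁴.

T ≈ 80.1 K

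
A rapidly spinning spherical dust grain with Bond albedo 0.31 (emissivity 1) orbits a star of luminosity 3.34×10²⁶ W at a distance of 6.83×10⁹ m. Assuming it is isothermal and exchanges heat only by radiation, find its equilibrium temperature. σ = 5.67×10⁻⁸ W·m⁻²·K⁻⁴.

T ≈ 1150 K

First find the stellar flux at distance d: S = L/(4πd²) = 3.34×10²⁶/(4π·(6.83×10⁹)²) = 5.698×10⁵ W/m².
For an isothermal sphere, absorbed (1−a)S·πr² = emitted σ·4πr²·T⁴, so T⁴ = (1−a)S/(4σ).
T⁴ = 0.690·5.698×10⁵/(4·5.67×10⁻⁸) = 1.733×10¹² K⁴.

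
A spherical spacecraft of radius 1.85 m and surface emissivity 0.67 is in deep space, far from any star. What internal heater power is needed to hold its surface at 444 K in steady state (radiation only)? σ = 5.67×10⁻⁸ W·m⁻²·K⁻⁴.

P = εσ·4πr²·T⁴.
4πr² = 43.01 m²; T⁴ = 3.886×10¹⁰ K⁴.
P = 0.67·5.67×10⁻⁸·43.01·3.886×10¹⁰.

P ≈ 63500 W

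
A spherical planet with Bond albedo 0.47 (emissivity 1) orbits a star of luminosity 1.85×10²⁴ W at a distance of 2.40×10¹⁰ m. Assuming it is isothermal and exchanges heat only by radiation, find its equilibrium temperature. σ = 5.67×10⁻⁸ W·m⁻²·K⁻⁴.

First find the stellar flux at distance d: S = L/(4πd²) = 1.85×10²⁴/(4π·(2.40×10¹⁰)²) = 255.6 W/m².
For an isothermal sphere, absorbed (1−a)S·πr² = emitted σ·4πr²·T⁴, so T⁴ = (1−a)S/(4σ).
T⁴ = 0.530·255.6/(4·5.67×10⁻⁸) = 5.973×10⁸ K⁴.

T ≈ 156 K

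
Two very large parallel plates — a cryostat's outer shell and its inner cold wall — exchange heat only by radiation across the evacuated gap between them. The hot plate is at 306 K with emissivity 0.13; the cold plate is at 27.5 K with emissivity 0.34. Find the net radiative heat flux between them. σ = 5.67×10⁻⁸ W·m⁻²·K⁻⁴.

q ≈ 51.6 W/m²

For two infinite grey parallel plates, q = σ(T₁⁴ − T₂⁴)/(1/ε₁ + 1/ε₂ − 1).
T₁⁴ − T₂⁴ = 8.768×10⁹ − 5.719×10⁵ = 8.767×10⁹ K⁴.
1/ε₁ + 1/ε₂ − 1 = 7.692 + 2.941 − 1 = 9.633.
q = 5.67×10⁻⁸ × 8.767×10⁹ / 9.633.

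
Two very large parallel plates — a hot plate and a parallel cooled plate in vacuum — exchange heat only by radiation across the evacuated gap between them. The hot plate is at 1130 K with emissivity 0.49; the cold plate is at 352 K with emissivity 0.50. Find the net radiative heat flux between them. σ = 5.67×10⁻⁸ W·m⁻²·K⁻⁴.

q ≈ 30100 W/m²

For two infinite grey parallel plates, q = σ(T₁⁴ − T₂⁴)/(1/ε₁ + 1/ε₂ − 1).
T₁⁴ − T₂⁴ = 1.630×10¹² − 1.535×10¹⁰ = 1.615×10¹² K⁴.
1/ε₁ + 1/ε₂ − 1 = 2.041 + 2.000 − 1 = 3.041.
q = 5.67×10⁻⁸ × 1.615×10¹² / 3.041.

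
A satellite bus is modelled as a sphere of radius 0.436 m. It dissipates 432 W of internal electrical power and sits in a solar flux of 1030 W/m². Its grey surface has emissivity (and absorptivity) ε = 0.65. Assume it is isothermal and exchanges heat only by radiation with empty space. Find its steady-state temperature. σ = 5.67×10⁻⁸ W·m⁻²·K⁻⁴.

At steady state, absorbed solar power + internal power = radiated power.
Absorbed: α·S·A_cross = 0.65·1030·0.5972 = 399.8 W (cross-section πr²).
Total input = 399.8 + 432 = 831.8 W.
Radiated: εσ·A_surf·T⁴ with A_surf = 4πr² = 2.389 m².
T⁴ = 831.8/(0.65·5.67×10⁻⁸·2.389) = 9.448×10⁹ K⁴.

T ≈ 312 K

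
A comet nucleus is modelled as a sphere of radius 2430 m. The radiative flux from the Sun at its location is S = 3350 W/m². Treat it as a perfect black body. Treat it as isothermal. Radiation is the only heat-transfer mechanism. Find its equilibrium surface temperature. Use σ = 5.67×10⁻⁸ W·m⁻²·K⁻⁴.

T ≈ 349 K

At equilibrium, absorbed power = emitted power.
Absorbing cross-section = πr² = 1.855×10⁷ m²; emitting surface = 4πr² = 7.420×10⁷ m² (ratio 4).
S·A_cross = εσ·A_surf·T⁴  ⇒  T⁴ = S/(4σ).
T⁴ = 1.00·3350/(4·5.67×10⁻⁸) = 1.477×10¹⁰ K⁴.
T = (1.477×10¹⁰)^(1/4).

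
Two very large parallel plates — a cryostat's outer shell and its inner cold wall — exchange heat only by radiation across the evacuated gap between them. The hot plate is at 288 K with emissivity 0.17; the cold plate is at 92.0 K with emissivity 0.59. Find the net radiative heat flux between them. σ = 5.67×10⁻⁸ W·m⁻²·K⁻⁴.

q ≈ 58.7 W/m²

For two infinite grey parallel plates, q = σ(T₁⁴ − T₂⁴)/(1/ε₁ + 1/ε₂ − 1).
T₁⁴ − T₂⁴ = 6.880×10⁹ − 7.164×10⁷ = 6.808×10⁹ K⁴.
1/ε₁ + 1/ε₂ − 1 = 5.882 + 1.695 − 1 = 6.577.
q = 5.67×10⁻⁸ × 6.808×10⁹ / 6.577.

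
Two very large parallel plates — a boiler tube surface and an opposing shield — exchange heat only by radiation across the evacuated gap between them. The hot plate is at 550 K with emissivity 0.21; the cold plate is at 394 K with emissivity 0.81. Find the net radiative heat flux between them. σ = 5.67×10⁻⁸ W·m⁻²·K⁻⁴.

For two infinite grey parallel plates, q = σ(T₁⁴ − T₂⁴)/(1/ε₁ + 1/ε₂ − 1).
T₁⁴ − T₂⁴ = 9.151×10¹⁰ − 2.410×10¹⁰ = 6.741×10¹⁰ K⁴.
1/ε₁ + 1/ε₂ − 1 = 4.762 + 1.235 − 1 = 4.996.
q = 5.67×10⁻⁸ × 6.741×10¹⁰ / 4.996.

q ≈ 765 W/m²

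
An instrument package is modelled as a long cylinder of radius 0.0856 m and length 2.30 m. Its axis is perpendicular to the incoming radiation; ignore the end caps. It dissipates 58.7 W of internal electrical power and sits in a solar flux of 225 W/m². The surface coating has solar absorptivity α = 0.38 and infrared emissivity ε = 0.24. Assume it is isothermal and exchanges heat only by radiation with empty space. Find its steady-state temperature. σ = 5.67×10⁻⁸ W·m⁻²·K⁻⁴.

T ≈ 272 K

At steady state, absorbed solar power + internal power = radiated power.
Absorbed: α·S·A_cross = 0.38·225·0.3938 = 33.67 W (cross-section 2rL).
Total input = 33.67 + 58.7 = 92.37 W.
Radiated: εσ·A_surf·T⁴ with A_surf = 2πrL = 1.237 m².
T⁴ = 92.37/(0.24·5.67×10⁻⁸·1.237) = 5.487×10⁹ K⁴.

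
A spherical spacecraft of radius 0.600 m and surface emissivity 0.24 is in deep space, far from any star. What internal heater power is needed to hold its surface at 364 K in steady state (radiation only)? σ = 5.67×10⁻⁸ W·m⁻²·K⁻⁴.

P = εσ·4πr²·T⁴.
4πr² = 4.524 m²; T⁴ = 1.756×10¹⁰ K⁴.
P = 0.24·5.67×10⁻⁸·4.524·1.756×10¹⁰.

P ≈ 1080 W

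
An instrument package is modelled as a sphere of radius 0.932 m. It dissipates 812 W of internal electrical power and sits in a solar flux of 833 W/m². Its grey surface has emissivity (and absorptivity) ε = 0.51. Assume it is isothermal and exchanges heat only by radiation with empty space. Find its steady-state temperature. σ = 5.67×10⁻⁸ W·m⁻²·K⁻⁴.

At steady state, absorbed solar power + internal power = radiated power.
Absorbed: α·S·A_cross = 0.51·833·2.729 = 1159 W (cross-section πr²).
Total input = 1159 + 812 = 1971 W.
Radiated: εσ·A_surf·T⁴ with A_surf = 4πr² = 10.92 m².
T⁴ = 1971/(0.51·5.67×10⁻⁸·10.92) = 6.245×10⁹ K⁴.

T ≈ 281 K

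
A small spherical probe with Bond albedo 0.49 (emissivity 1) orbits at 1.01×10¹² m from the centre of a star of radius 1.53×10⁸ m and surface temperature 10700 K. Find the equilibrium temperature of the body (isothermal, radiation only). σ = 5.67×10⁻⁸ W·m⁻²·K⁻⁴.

The star's surface emits σT_*⁴; at distance d the flux is S = σT_*⁴(R_*/d)².
S = 5.67×10⁻⁸·(10700)⁴·(1.53×10⁸/1.01×10¹²)² = 17.06 W/m².
For an isothermal sphere T⁴ = (1−a)S/(4σ) = 3.835×10⁷ K⁴.

T ≈ 78.7 K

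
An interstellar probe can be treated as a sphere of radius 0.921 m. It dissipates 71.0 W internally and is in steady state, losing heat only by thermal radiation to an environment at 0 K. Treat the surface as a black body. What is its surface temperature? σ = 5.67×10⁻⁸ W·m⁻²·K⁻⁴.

T ≈ 104 K

Steady state: internal power = radiated power, P = εσA T⁴.
Radiating area A = 4πr² = 10.66 m².
T⁴ = P/(εσA) = 71.0/(1.0·5.67×10⁻⁸·10.66) = 1.175×10⁸ K⁴.
T = (1.175×10⁸)^(1/4).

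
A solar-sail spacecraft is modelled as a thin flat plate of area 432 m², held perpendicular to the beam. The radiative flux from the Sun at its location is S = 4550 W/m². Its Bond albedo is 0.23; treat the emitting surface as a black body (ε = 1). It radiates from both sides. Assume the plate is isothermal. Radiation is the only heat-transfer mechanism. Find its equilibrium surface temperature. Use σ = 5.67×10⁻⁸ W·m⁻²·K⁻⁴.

T ≈ 419 K

At equilibrium, absorbed power = emitted power.
Absorbing cross-section = A = 432.0 m²; emitting surface = 2A = 864.0 m² (ratio 2).
(1−a)S·A_cross = εσ·A_surf·T⁴  ⇒  T⁴ = (1−a)S/(2σ).
T⁴ = 0.770·4550/(2·5.67×10⁻⁸) = 3.090×10¹⁰ K⁴.
T = (3.090×10¹⁰)^(1/4).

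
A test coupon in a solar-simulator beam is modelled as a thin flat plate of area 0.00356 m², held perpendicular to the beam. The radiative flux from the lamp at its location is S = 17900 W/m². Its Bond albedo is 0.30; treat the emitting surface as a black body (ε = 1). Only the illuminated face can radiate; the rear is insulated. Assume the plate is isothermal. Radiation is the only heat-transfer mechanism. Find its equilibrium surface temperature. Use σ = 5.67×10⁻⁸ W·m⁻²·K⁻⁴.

At equilibrium, absorbed power = emitted power.
Absorbing cross-section = A = 0.003560 m²; emitting surface = A = 0.003560 m² (ratio 1).
(1−a)S·A_cross = εσ·A_surf·T⁴  ⇒  T⁴ = (1−a)S/(1σ).
T⁴ = 0.700·17900/(1·5.67×10⁻⁸) = 2.210×10¹¹ K⁴.
T = (2.210×10¹¹)^(1/4).

T ≈ 686 K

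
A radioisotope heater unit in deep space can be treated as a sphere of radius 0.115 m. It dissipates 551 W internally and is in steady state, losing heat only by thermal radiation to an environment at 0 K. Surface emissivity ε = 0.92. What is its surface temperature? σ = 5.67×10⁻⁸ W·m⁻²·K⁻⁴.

Steady state: internal power = radiated power, P = εσA T⁴.
Radiating area A = 4πr² = 0.1662 m².
T⁴ = P/(εσA) = 551/(0.92·5.67×10⁻⁸·0.1662) = 6.356×10¹⁰ K⁴.
T = (6.356×10¹⁰)^(1/4).

T ≈ 502 K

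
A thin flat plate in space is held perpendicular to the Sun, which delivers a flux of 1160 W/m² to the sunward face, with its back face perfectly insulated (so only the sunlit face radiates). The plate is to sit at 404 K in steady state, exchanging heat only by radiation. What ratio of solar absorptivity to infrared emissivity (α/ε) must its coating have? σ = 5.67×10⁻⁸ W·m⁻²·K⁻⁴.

α/ε ≈ 1.30

Balance: αS·A = εσ·1A·T⁴ ⇒ α/ε = σT⁴/S.
α/ε = 5.67×10⁻⁸·(404)⁴/1160 = 5.67×10⁻⁸·2.664×10¹⁰/1160.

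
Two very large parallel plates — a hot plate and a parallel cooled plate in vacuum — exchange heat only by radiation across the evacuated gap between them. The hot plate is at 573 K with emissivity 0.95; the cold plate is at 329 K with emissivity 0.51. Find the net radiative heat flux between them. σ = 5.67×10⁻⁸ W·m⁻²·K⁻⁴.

q ≈ 2710 W/m²

For two infinite grey parallel plates, q = σ(T₁⁴ − T₂⁴)/(1/ε₁ + 1/ε₂ − 1).
T₁⁴ − T₂⁴ = 1.078×10¹¹ − 1.172×10¹⁰ = 9.608×10¹⁰ K⁴.
1/ε₁ + 1/ε₂ − 1 = 1.053 + 1.961 − 1 = 2.013.
q = 5.67×10⁻⁸ × 9.608×10¹⁰ / 2.013.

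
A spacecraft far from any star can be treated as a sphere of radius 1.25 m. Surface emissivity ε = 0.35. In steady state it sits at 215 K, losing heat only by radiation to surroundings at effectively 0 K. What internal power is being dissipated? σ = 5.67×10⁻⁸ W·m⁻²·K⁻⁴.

Steady state: P = εσA T⁴.
A = 4πr² = 19.63 m²; T⁴ = (215)⁴ = 2.137×10⁹ K⁴.
P = 0.35 × 5.67×10⁻⁸ × 19.63 × 2.137×10⁹.

P ≈ 833 W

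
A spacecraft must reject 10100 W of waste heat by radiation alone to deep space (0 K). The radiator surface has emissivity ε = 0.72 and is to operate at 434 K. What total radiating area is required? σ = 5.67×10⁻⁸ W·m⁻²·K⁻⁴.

P = εσA T⁴ ⇒ A = P/(εσT⁴).
T⁴ = 3.548×10¹⁰ K⁴.
A = 10100/(0.72 × 5.67×10⁻⁸ × 3.548×10¹⁰).

A ≈ 6.97 m²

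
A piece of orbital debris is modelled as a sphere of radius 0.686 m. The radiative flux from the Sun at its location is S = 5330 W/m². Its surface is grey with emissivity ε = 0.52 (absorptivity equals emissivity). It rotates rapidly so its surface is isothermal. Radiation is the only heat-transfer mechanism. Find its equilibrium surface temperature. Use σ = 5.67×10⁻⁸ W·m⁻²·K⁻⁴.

T ≈ 392 K

At equilibrium, absorbed power = emitted power.
Absorbing cross-section = πr² = 1.478 m²; emitting surface = 4πr² = 5.914 m² (ratio 4).
εS·A_cross = εσ·A_surf·T⁴  ⇒  T⁴ = S/(4σ)   (ε cancels).
T⁴ = 5330/(4·5.67×10⁻⁸) = 2.350×10¹⁰ K⁴.
T = (2.350×10¹⁰)^(1/4).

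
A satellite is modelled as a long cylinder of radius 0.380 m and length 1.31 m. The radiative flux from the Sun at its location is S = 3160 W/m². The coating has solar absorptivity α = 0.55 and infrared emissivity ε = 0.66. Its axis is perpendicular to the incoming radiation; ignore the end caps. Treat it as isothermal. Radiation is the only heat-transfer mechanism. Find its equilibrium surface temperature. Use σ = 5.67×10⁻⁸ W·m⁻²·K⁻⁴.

T ≈ 349 K

At equilibrium, absorbed power = emitted power.
Absorbing cross-section = 2rL = 0.9956 m²; emitting surface = 2πrL = 3.128 m² (ratio π).
αS·A_cross = εσ·A_surf·T⁴  ⇒  T⁴ = αS/(ε·πσ).
T⁴ = 0.550·3160/(0.66·π·5.67×10⁻⁸) = 1.478×10¹⁰ K⁴.
T = (1.478×10¹⁰)^(1/4).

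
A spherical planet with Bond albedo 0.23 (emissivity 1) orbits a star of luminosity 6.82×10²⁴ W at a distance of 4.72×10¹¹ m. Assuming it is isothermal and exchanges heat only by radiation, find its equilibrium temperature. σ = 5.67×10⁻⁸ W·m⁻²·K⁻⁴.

First find the stellar flux at distance d: S = L/(4πd²) = 6.82×10²⁴/(4π·(4.72×10¹¹)²) = 2.436 W/m².
For an isothermal sphere, absorbed (1−a)S·πr² = emitted σ·4πr²·T⁴, so T⁴ = (1−a)S/(4σ).
T⁴ = 0.770·2.436/(4·5.67×10⁻⁸) = 8.271×10⁶ K⁴.

T ≈ 53.6 K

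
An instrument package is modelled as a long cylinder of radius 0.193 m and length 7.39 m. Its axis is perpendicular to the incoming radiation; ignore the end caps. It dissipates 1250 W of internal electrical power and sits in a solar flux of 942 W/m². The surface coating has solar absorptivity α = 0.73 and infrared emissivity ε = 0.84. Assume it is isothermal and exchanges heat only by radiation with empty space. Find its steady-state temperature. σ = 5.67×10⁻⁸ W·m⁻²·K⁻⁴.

T ≈ 295 K

At steady state, absorbed solar power + internal power = radiated power.
Absorbed: α·S·A_cross = 0.73·942·2.853 = 1962 W (cross-section 2rL).
Total input = 1962 + 1250 = 3212 W.
Radiated: εσ·A_surf·T⁴ with A_surf = 2πrL = 8.962 m².
T⁴ = 3212/(0.84·5.67×10⁻⁸·8.962) = 7.524×10⁹ K⁴.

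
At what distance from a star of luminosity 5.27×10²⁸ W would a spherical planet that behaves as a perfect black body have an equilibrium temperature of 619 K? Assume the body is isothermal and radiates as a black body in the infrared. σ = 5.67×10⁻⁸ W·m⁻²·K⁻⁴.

d ≈ 3.55×10¹¹ m

For an isothermal black-emitting sphere, (1−a)S·πr² = σ·4πr²·T⁴ ⇒ S = 4σT⁴/(1−a).
S = 4·5.67×10⁻⁸·(619)⁴/1.00 = 33300 W/m².
Flux falls as S = L/(4πd²), so d = √(L/(4πS)) = √(5.27×10²⁸/(4π·33300)).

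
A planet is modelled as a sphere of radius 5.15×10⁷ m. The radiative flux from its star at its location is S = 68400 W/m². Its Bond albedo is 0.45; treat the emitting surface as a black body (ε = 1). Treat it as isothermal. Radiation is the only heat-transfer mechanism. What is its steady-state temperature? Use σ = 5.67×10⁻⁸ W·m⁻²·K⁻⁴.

T ≈ 638 K

At equilibrium, absorbed power = emitted power.
Absorbing cross-section = πr² = 8.332×10¹⁵ m²; emitting surface = 4πr² = 3.333×10¹⁶ m² (ratio 4).
(1−a)S·A_cross = εσ·A_surf·T⁴  ⇒  T⁴ = (1−a)S/(4σ).
T⁴ = 0.550·68400/(4·5.67×10⁻⁸) = 1.659×10¹¹ K⁴.
T = (1.659×10¹¹)^(1/4).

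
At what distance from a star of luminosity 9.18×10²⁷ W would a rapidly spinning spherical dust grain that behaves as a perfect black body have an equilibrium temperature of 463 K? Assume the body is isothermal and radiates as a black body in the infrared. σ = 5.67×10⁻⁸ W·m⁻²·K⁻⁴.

For an isothermal black-emitting sphere, (1−a)S·πr² = σ·4πr²·T⁴ ⇒ S = 4σT⁴/(1−a).
S = 4·5.67×10⁻⁸·(463)⁴/1.00 = 10420 W/m².
Flux falls as S = L/(4πd²), so d = √(L/(4πS)) = √(9.18×10²⁷/(4π·10420)).

d ≈ 2.65×10¹¹ m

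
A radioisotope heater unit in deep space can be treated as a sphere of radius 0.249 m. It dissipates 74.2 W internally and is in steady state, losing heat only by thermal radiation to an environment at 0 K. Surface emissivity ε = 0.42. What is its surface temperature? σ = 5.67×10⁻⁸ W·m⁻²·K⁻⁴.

T ≈ 251 K

Steady state: internal power = radiated power, P = εσA T⁴.
Radiating area A = 4πr² = 0.7791 m².
T⁴ = P/(εσA) = 74.2/(0.42·5.67×10⁻⁸·0.7791) = 3.999×10⁹ K⁴.
T = (3.999×10⁹)^(1/4).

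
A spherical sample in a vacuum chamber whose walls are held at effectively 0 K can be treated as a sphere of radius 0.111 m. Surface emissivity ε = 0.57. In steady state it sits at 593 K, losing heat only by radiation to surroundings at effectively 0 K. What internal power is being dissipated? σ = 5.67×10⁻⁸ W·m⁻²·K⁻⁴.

Steady state: P = εσA T⁴.
A = 4πr² = 0.1548 m²; T⁴ = (593)⁴ = 1.237×10¹¹ K⁴.
P = 0.57 × 5.67×10⁻⁸ × 0.1548 × 1.237×10¹¹.

P ≈ 619 W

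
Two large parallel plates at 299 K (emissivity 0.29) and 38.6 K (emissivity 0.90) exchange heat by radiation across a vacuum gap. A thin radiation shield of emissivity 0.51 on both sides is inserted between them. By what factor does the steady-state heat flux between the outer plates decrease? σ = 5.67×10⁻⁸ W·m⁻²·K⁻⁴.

Without shield: q₀ = σΔ(T⁴)/(1/ε₁+1/ε₂−1) with denominator 3.559.
With shield the two gaps are in series; the resistances add: (1/ε₁+1/ε_s−1)+(1/ε_s+1/ε₂−1) = 4.409+2.072 = 6.481.
Heat-flux ratio q₀/q = 6.481/3.559.

factor ≈ 1.82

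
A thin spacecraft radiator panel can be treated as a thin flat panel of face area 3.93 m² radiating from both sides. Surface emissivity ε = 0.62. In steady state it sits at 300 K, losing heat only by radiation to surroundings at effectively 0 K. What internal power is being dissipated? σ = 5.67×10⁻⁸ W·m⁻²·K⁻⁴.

P ≈ 2240 W

Steady state: P = εσA T⁴.
A = 2·3.93 = 7.860 m²; T⁴ = (300)⁴ = 8.100×10⁹ K⁴.
P = 0.62 × 5.67×10⁻⁸ × 7.860 × 8.100×10⁹.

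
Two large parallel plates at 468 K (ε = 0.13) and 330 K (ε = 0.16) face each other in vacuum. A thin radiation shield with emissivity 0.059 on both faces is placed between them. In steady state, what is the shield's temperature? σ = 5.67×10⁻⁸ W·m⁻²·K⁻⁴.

T_s ≈ 414 K

In steady state the net flux on the hot side equals that on the cold side.
σ(T₁⁴−T_s⁴)/D₁ = σ(T_s⁴−T₂⁴)/D₂, with D₁ = 1/ε₁+1/ε_s−1 = 23.64, D₂ = 1/ε_s+1/ε₂−1 = 22.20.
Solve for T_s⁴: T_s⁴ = (D₂·T₁⁴ + D₁·T₂⁴)/(D₁+D₂) = 2.935×10¹⁰ K⁴.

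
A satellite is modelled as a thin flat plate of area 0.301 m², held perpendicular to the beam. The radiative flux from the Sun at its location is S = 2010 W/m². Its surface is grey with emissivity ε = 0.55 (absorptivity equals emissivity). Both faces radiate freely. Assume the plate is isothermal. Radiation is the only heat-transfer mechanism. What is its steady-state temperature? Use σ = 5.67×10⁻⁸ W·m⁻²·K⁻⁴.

T ≈ 365 K

At equilibrium, absorbed power = emitted power.
Absorbing cross-section = A = 0.3010 m²; emitting surface = 2A = 0.6020 m² (ratio 2).
εS·A_cross = εσ·A_surf·T⁴  ⇒  T⁴ = S/(2σ)   (ε cancels).
T⁴ = 2010/(2·5.67×10⁻⁸) = 1.772×10¹⁰ K⁴.
T = (1.772×10¹⁰)^(1/4).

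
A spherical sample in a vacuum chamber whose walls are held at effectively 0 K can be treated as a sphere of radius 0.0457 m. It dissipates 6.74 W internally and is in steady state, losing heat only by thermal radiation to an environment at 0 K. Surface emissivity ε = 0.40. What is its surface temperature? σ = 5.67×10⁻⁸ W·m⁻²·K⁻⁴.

Steady state: internal power = radiated power, P = εσA T⁴.
Radiating area A = 4πr² = 0.02624 m².
T⁴ = P/(εσA) = 6.74/(0.40·5.67×10⁻⁸·0.02624) = 1.132×10¹⁰ K⁴.
T = (1.132×10¹⁰)^(1/4).

T ≈ 326 K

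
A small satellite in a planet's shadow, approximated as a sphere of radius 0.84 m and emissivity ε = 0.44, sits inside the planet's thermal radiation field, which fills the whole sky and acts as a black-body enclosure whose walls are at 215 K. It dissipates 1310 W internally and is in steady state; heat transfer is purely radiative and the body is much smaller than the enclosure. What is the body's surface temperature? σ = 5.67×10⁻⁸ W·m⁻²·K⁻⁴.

For a small grey body in a large enclosure, net radiated power = εσA(T⁴ − T_w⁴).
Steady state: P = εσA(T⁴ − T_w⁴) with A = 4πr² = 8.867 m².
T⁴ = P/(εσA) + T_w⁴ = 1310/(0.44·5.67×10⁻⁸·8.867) + (215)⁴
    = 5.922×10⁹ + 2.137×10⁹ = 8.059×10⁹ K⁴.

T ≈ 300 K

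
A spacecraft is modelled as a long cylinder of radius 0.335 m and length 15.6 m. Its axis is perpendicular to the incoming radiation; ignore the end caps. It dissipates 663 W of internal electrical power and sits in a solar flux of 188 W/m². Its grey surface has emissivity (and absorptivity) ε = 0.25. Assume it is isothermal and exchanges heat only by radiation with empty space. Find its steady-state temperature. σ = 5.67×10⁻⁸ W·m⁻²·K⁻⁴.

At steady state, absorbed solar power + internal power = radiated power.
Absorbed: α·S·A_cross = 0.25·188·10.45 = 491.2 W (cross-section 2rL).
Total input = 491.2 + 663 = 1154 W.
Radiated: εσ·A_surf·T⁴ with A_surf = 2πrL = 32.84 m².
T⁴ = 1154/(0.25·5.67×10⁻⁸·32.84) = 2.480×10⁹ K⁴.

T ≈ 223 K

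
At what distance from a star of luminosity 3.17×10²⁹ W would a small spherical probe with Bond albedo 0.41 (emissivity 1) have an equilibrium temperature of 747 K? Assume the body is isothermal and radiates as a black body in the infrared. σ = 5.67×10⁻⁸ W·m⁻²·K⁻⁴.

For an isothermal black-emitting sphere, (1−a)S·πr² = σ·4πr²·T⁴ ⇒ S = 4σT⁴/(1−a).
S = 4·5.67×10⁻⁸·(747)⁴/0.590 = 1.197×10⁵ W/m².
Flux falls as S = L/(4πd²), so d = √(L/(4πS)) = √(3.17×10²⁹/(4π·1.197×10⁵)).

d ≈ 4.59×10¹¹ m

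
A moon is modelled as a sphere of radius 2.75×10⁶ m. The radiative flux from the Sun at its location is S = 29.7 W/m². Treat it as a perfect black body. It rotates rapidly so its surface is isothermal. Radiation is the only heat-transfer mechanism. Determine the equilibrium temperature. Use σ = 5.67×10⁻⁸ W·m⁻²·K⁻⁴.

At equilibrium, absorbed power = emitted power.
Absorbing cross-section = πr² = 2.376×10¹³ m²; emitting surface = 4πr² = 9.503×10¹³ m² (ratio 4).
S·A_cross = εσ·A_surf·T⁴  ⇒  T⁴ = S/(4σ).
T⁴ = 1.00·29.7/(4·5.67×10⁻⁸) = 1.310×10⁸ K⁴.
T = (1.310×10⁸)^(1/4).

T ≈ 107 K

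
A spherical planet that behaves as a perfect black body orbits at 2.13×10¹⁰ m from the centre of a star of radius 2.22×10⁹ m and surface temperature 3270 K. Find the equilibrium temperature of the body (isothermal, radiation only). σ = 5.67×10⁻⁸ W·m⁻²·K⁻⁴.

T ≈ 746 K

The star's surface emits σT_*⁴; at distance d the flux is S = σT_*⁴(R_*/d)².
S = 5.67×10⁻⁸·(3270)⁴·(2.22×10⁹/2.13×10¹⁰)² = 70420 W/m².
For an isothermal sphere T⁴ = (1−a)S/(4σ) = 3.105×10¹¹ K⁴.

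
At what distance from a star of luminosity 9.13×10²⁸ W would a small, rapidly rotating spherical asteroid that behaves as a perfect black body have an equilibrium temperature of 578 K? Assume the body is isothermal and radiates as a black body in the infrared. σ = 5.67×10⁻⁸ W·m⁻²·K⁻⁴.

For an isothermal black-emitting sphere, (1−a)S·πr² = σ·4πr²·T⁴ ⇒ S = 4σT⁴/(1−a).
S = 4·5.67×10⁻⁸·(578)⁴/1.00 = 25310 W/m².
Flux falls as S = L/(4πd²), so d = √(L/(4πS)) = √(9.13×10²⁸/(4π·25310)).

d ≈ 5.36×10¹¹ m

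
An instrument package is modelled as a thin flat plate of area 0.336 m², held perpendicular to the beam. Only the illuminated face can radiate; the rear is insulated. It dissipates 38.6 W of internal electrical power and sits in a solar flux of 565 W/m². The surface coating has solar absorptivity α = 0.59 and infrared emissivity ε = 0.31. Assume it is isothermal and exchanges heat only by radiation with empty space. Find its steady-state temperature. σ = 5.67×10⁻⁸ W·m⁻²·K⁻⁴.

T ≈ 400 K

At steady state, absorbed solar power + internal power = radiated power.
Absorbed: α·S·A_cross = 0.59·565·0.3360 = 112.0 W (cross-section A).
Total input = 112.0 + 38.6 = 150.6 W.
Radiated: εσ·A_surf·T⁴ with A_surf = A = 0.3360 m².
T⁴ = 150.6/(0.31·5.67×10⁻⁸·0.3360) = 2.550×10¹⁰ K⁴.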